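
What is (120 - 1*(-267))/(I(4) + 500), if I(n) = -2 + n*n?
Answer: 387/514 ≈ 0.75292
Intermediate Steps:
I(n) = -2 + n²
(120 - 1*(-267))/(I(4) + 500) = (120 - 1*(-267))/((-2 + 4²) + 500) = (120 + 267)/((-2 + 16) + 500) = 387/(14 + 500) = 387/514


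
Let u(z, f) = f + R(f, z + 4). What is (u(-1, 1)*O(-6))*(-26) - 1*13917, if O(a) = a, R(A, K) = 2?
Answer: -13449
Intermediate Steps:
u(z, f) = 2 + f (u(z, f) = f + 2 = 2 + f)
(u(-1, 1)*O(-6))*(-26) - 1*13917 = ((2 + 1)*(-6))*(-26) - 1*13917 = (3*(-6))*(-26) - 13917 = -18*(-26) - 13917 = 468 - 13917 = -13449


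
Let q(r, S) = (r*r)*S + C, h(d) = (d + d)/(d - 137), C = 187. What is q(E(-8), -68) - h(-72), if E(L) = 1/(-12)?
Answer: 1398251/7524 ≈ 185.84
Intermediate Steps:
E(L) = -1/12
h(d) = 2*d/(-137 + d) (h(d) = (2*d)/(-137 + d) = 2*d/(-137 + d))
q(r, S) = 187 + S*r² (q(r, S) = (r*r)*S + 187 = r²*S + 187 = S*r² + 187 = 187 + S*r²)
q(E(-8), -68) - h(-72) = (187 - 68*(-1/12)²) - 2*(-72)/(-137 - 72) = (187 - 68*1/144) - 2*(-72)/(-209) = (187 - 17/36) - 2*(-72)*(-1)/209 = 6715/36 - 1*144/209 = 6715/36 - 144/209 = 1398251/7524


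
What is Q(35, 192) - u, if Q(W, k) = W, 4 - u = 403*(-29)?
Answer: -11656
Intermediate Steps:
u = 11691 (u = 4 - 403*(-29) = 4 - 1*(-11687) = 4 + 11687 = 11691)
Q(35, 192) - u = 35 - 1*11691 = 35 - 11691 = -11656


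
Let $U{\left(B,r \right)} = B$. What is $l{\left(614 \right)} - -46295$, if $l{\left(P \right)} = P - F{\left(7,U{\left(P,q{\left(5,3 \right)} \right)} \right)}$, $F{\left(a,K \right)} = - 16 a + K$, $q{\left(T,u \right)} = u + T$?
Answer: $46407$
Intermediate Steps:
$q{\left(T,u \right)} = T + u$
$F{\left(a,K \right)} = K - 16 a$
$l{\left(P \right)} = 112$ ($l{\left(P \right)} = P - \left(P - 112\right) = P - \left(-112 + P\right) = 112$)
$l{\left(614 \right)} - -46295 = 112 - -46295 = 112 + 46295 = 46407$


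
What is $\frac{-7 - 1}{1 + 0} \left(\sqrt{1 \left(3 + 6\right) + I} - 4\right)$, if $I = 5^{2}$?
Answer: $32 - 8 \sqrt{34} \approx -14.648$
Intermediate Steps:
$I = 25$
$\frac{-7 - 1}{1 + 0} \left(\sqrt{1 \left(3 + 6\right) + I} - 4\right) = \frac{-7 - 1}{1 + 0} \left(\sqrt{1 \left(3 + 6\right) + 25} - 4\right) = - \frac{8}{1} \left(\sqrt{1 \cdot 9 + 25} - 4\right) = \left(-8\right) 1 \left(\sqrt{9 + 25} - 4\right) = - 8 \left(\sqrt{34} - 4\right) = - 8 \left(-4 + \sqrt{34}\right) = 32 - 8 \sqrt{34}$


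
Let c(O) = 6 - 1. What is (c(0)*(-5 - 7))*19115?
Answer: -1146900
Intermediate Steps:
c(O) = 5
(c(0)*(-5 - 7))*19115 = (5*(-5 - 7))*19115 = (5*(-12))*19115 = -60*19115 = -1146900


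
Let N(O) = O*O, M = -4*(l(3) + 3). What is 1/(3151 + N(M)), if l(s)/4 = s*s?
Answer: 1/27487 ≈ 3.6381e-5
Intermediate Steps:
l(s) = 4*s² (l(s) = 4*(s*s) = 4*s²)
M = -156 (M = -4*(4*3² + 3) = -4*(4*9 + 3) = -4*(36 + 3) = -4*39 = -156)
N(O) = O²
1/(3151 + N(M)) = 1/(3151 + (-156)²) = 1/(3151 + 24336) = 1/27487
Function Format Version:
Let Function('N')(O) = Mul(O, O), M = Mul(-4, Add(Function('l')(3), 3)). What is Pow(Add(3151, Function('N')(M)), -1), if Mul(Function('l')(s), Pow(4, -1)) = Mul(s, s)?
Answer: Rational(1, 27487) ≈ 3.6381e-5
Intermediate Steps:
Function('l')(s) = Mul(4, Pow(s, 2)) (Function('l')(s) = Mul(4, Mul(s, s)) = Mul(4, Pow(s, 2)))
M = -156 (M = Mul(-4, Add(Mul(4, Pow(3, 2)), 3)) = Mul(-4, Add(Mul(4, 9), 3)) = Mul(-4, Add(36, 3)) = Mul(-4, 39) = -156)
Function('N')(O) = Pow(O, 2)
Pow(Add(3151, Function('N')(M)), -1) = Pow(Add(3151, Pow(-156, 2)), -1) = Pow(Add(3151, 24336), -1) = Pow(27487, -1) = Rational(1, 27487)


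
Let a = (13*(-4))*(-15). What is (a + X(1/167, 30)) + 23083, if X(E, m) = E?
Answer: 3985122/167 ≈ 23863.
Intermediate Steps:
a = 780 (a = -52*(-15) = 780)
(a + X(1/167, 30)) + 23083 = (780 + 1/167) + 23083 = 130261/167 + 23083 = 3985122/167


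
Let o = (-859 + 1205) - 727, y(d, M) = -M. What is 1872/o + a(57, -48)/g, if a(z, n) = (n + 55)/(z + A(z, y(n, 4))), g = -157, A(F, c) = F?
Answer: -11169241/2273046 ≈ -4.9138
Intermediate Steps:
a(z, n) = (55 + n)/(2*z) (a(z, n) = (n + 55)/(z + z) = (55 + n)/((2*z)) = (55 + n)*(1/(2*z)) = (55 + n)/(2*z))
o = -381 (o = 346 - 727 = -381)
1872/o + a(57, -48)/g = 1872/(-381) + ((½)*(55 - 48)/57)/(-157) = 1872*(-1/381) + ((½)*(1/57)*7)*(-1/157) = -624/127 + (7/114)*(-1/157) = -624/127 - 7/17898 = -11169241/2273046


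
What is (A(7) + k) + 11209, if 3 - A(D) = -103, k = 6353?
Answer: 17668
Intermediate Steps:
A(D) = 106 (A(D) = 3 - 1*(-103) = 3 + 103 = 106)
(A(7) + k) + 11209 = (106 + 6353) + 11209 = 6459 + 11209 = 17668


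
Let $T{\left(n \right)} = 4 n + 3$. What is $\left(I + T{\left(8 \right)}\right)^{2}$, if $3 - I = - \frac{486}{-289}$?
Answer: $\frac{110166016}{83521} \approx 1319.0$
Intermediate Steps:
$T{\left(n \right)} = 3 + 4 n$
$I = \frac{381}{289}$ ($I = 3 - - \frac{486}{-289} = 3 - \left(-486\right) \left(- \frac{1}{289}\right) = 3 - \frac{486}{289} = \frac{381}{289} \approx 1.3183$)
$\left(I + T{\left(8 \right)}\right)^{2} = \left(\frac{381}{289} + \left(3 + 4 \cdot 8\right)\right)^{2} = \left(\frac{381}{289} + \left(3 + 32\right)\right)^{2} = \left(\frac{381}{289} + 35\right)^{2} = \left(\frac{10496}{289}\right)^{2} = \frac{110166016}{83521}$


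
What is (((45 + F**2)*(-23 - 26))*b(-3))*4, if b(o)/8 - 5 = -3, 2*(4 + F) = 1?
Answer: -179536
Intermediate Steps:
F = -7/2 (F = -4 + (1/2)*1 = -4 + 1/2 = -7/2 ≈ -3.5000)
b(o) = 16 (b(o) = 40 + 8*(-3) = 40 - 24 = 16)
(((45 + F**2)*(-23 - 26))*b(-3))*4 = (((45 + (-7/2)**2)*(-23 - 26))*16)*4 = (((45 + 49/4)*(-49))*16)*4 = (((229/4)*(-49))*16)*4 = -11221/4*16*4 = -44884*4 = -179536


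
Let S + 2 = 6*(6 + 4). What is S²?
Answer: 3364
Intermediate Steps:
S = 58 (S = -2 + 6*(6 + 4) = -2 + 6*10 = -2 + 60 = 58)
S² = 58² = 3364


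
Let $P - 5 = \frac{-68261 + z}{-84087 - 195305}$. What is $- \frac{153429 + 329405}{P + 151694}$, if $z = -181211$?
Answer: $- \frac{4215623654}{1324491765} \approx -3.1828$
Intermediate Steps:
$P = \frac{51451}{8731}$ ($P = 5 + \frac{-68261 - 181211}{-84087 - 195305} = 5 - \frac{249472}{-279392} = 5 - - \frac{7796}{8731} = 5 + \frac{7796}{8731} = \frac{51451}{8731} \approx 5.8929$)
$- \frac{153429 + 329405}{P + 151694} = - \frac{153429 + 329405}{\frac{51451}{8731} + 151694} = - \frac{482834}{\frac{1324491765}{8731}} = - \frac{482834 \cdot 8731}{1324491765} = \left(-1\right) \frac{4215623654}{1324491765} = - \frac{4215623654}{1324491765}$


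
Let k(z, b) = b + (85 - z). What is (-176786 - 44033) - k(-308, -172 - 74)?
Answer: -220966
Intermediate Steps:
k(z, b) = 85 + b - z
(-176786 - 44033) - k(-308, -172 - 74) = (-176786 - 44033) - (85 + (-172 - 74) - 1*(-308)) = -220819 - (85 - 246 + 308) = -220819 - 1*147 = -220819 - 147 = -220966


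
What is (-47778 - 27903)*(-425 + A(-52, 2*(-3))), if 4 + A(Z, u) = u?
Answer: 32921235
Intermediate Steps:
A(Z, u) = -4 + u
(-47778 - 27903)*(-425 + A(-52, 2*(-3))) = (-47778 - 27903)*(-425 + (-4 + 2*(-3))) = -75681*(-425 + (-4 - 6)) = -75681*(-425 - 10) = -75681*(-435) = 32921235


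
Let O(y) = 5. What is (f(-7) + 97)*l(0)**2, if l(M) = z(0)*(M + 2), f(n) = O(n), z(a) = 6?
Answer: 14688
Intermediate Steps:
f(n) = 5
l(M) = 12 + 6*M (l(M) = 6*(M + 2) = 6*(2 + M) = 12 + 6*M)
(f(-7) + 97)*l(0)**2 = (5 + 97)*(12 + 6*0)**2 = 102*(12 + 0)**2 = 102*12**2 = 102*144 = 14688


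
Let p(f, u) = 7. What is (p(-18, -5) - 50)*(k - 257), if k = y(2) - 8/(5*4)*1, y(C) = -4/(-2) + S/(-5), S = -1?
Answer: 54868/5 ≈ 10974.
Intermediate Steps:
y(C) = 11/5 (y(C) = -4/(-2) - 1/(-5) = -4*(-½) - 1*(-⅕) = 2 + ⅕ = 11/5)
k = 9/5 (k = 11/5 - 8/(5*4)*1 = 11/5 - 8/20*1 = 11/5 - 8*1/20*1 = 11/5 - ⅖*1 = 11/5 - ⅖ = 9/5 ≈ 1.8000)
(p(-18, -5) - 50)*(k - 257) = (7 - 50)*(9/5 - 257) = -43*(-1276/5) = 54868/5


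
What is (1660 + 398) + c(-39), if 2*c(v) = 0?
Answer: 2058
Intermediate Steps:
c(v) = 0 (c(v) = (1/2)*0 = 0)
(1660 + 398) + c(-39) = (1660 + 398) + 0 = 2058 + 0 = 2058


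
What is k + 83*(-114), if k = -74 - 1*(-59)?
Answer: -9477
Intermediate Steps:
k = -15 (k = -74 + 59 = -15)
k + 83*(-114) = -15 + 83*(-114) = -15 - 9462 = -9477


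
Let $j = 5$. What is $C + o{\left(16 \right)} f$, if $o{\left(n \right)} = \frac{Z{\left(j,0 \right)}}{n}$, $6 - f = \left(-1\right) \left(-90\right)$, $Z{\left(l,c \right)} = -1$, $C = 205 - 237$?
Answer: $- \frac{107}{4} \approx -26.75$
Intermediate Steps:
$C = -32$
$f = -84$ ($f = 6 - \left(-1\right) \left(-90\right) = 6 - 90 = -84$)
$o{\left(n \right)} = - \frac{1}{n}$
$C + o{\left(16 \right)} f = -32 + - \frac{1}{16} \left(-84\right) = -32 + \left(-1\right) \frac{1}{16} \left(-84\right) = -32 - - \frac{21}{4} = -32 + \frac{21}{4} = - \frac{107}{4}$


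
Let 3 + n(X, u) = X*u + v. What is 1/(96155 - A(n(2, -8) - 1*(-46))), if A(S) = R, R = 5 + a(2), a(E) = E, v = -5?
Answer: 1/96148 ≈ 1.0401e-5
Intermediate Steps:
n(X, u) = -8 + X*u (n(X, u) = -3 + (X*u - 5) = -3 + (-5 + X*u) = -8 + X*u)
R = 7 (R = 5 + 2 = 7)
A(S) = 7
1/(96155 - A(n(2, -8) - 1*(-46))) = 1/(96155 - 1*7) = 1/(96155 - 7) = 1/96148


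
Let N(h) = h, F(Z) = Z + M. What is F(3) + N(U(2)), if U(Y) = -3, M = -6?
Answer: -6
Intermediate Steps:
F(Z) = -6 + Z (F(Z) = Z - 6 = -6 + Z)
F(3) + N(U(2)) = (-6 + 3) - 3 = -3 - 3 = -6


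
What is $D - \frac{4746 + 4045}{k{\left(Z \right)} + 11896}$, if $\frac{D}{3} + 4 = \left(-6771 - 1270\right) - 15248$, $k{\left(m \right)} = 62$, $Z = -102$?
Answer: $- \frac{835621873}{11958} \approx -69880.0$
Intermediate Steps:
$D = -69879$ ($D = -12 + 3 \left(\left(-6771 - 1270\right) - 15248\right) = -12 + 3 \left(-8041 - 15248\right) = -12 + 3 \left(-23289\right) = -12 - 69867 = -69879$)
$D - \frac{4746 + 4045}{k{\left(Z \right)} + 11896} = -69879 - \frac{4746 + 4045}{62 + 11896} = -69879 - \frac{8791}{11958} = - \frac{835621873}{11958}$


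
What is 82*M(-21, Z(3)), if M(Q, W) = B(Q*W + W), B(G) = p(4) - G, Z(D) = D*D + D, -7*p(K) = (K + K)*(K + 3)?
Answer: 19024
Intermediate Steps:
p(K) = -2*K*(3 + K)/7 (p(K) = -(K + K)*(K + 3)/7 = -2*K*(3 + K)/7)
Z(D) = D + D² (Z(D) = D² + D = D + D²)
B(G) = -8 - G (B(G) = -2/7*4*(3 + 4) - G = -2/7*4*7 - G = -8 - G)
M(Q, W) = -8 - W - Q*W (M(Q, W) = -8 - (Q*W + W) = -8 - (W + Q*W) = -8 + (-W - Q*W) = -8 - W - Q*W)
82*M(-21, Z(3)) = 82*(-8 - 3*(1 + 3)*(1 - 21)) = 82*(-8 - 1*3*4*(-20)) = 82*(-8 - 1*12*(-20)) = 82*(-8 + 240) = 82*232 = 19024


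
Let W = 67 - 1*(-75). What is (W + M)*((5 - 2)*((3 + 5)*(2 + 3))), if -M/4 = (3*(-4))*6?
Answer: 51600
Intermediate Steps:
M = 288 (M = -4*3*(-4)*6 = -(-48)*6 = -4*(-72) = 288)
W = 142 (W = 67 + 75 = 142)
(W + M)*((5 - 2)*((3 + 5)*(2 + 3))) = (142 + 288)*((5 - 2)*((3 + 5)*(2 + 3))) = 430*(3*(8*5)) = 430*(3*40) = 430*120 = 51600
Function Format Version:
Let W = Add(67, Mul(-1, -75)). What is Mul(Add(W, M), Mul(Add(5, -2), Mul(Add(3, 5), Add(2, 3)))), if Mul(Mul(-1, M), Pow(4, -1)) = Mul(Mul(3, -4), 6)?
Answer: 51600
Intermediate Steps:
M = 288 (M = Mul(-4, Mul(Mul(3, -4), 6)) = Mul(-4, Mul(-12, 6)) = Mul(-4, -72) = 288)
W = 142 (W = Add(67, 75) = 142)
Mul(Add(W, M), Mul(Add(5, -2), Mul(Add(3, 5), Add(2, 3)))) = Mul(Add(142, 288), Mul(Add(5, -2), Mul(Add(3, 5), Add(2, 3)))) = Mul(430, Mul(3, Mul(8, 5))) = Mul(430, Mul(3, 40)) = Mul(430, 120) = 51600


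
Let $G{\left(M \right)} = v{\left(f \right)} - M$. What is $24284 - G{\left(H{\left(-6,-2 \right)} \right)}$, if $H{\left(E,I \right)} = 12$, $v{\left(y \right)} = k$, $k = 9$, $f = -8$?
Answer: $24287$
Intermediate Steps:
$v{\left(y \right)} = 9$
$G{\left(M \right)} = 9 - M$
$24284 - G{\left(H{\left(-6,-2 \right)} \right)} = 24284 - \left(9 - 12\right) = 24284 - -3 = 24284 + 3 = 24287$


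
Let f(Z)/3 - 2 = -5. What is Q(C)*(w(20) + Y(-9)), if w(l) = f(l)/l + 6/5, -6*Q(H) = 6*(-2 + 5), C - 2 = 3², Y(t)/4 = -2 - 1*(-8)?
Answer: -297/4 ≈ -74.250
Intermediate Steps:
f(Z) = -9 (f(Z) = 6 + 3*(-5) = 6 - 15 = -9)
Y(t) = 24 (Y(t) = 4*(-2 - 1*(-8)) = 4*(-2 + 8) = 4*6 = 24)
C = 11 (C = 2 + 3² = 2 + 9 = 11)
Q(H) = -3 (Q(H) = -(-2 + 5) = -3)
w(l) = 6/5 - 9/l (w(l) = -9/l + 6/5 = 6/5 - 9/l)
Q(C)*(w(20) + Y(-9)) = -3*((6/5 - 9/20) + 24) = -3*(¾ + 24) = -3*99/4 = -297/4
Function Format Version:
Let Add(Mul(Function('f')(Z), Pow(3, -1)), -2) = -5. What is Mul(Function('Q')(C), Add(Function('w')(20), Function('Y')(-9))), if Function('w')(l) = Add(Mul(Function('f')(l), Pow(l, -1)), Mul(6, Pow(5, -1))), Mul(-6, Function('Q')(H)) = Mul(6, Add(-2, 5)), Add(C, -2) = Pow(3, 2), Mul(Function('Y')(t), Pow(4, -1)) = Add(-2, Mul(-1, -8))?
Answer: Rational(-297, 4) ≈ -74.250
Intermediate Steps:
Function('f')(Z) = -9 (Function('f')(Z) = Add(6, Mul(3, -5)) = Add(6, -15) = -9)
Function('Y')(t) = 24 (Function('Y')(t) = Mul(4, Add(-2, Mul(-1, -8))) = Mul(4, Add(-2, 8)) = Mul(4, 6) = 24)
C = 11 (C = Add(2, Pow(3, 2)) = Add(2, 9) = 11)
Function('Q')(H) = -3 (Function('Q')(H) = Mul(Rational(-1, 6), Mul(6, Add(-2, 5))) = Mul(Rational(-1, 6), Mul(6, 3)) = Mul(Rational(-1, 6), 18) = -3)
Function('w')(l) = Add(Rational(6, 5), Mul(-9, Pow(l, -1))) (Function('w')(l) = Add(Mul(-9, Pow(l, -1)), Mul(6, Pow(5, -1))) = Add(Mul(-9, Pow(l, -1)), Mul(6, Rational(1, 5))) = Add(Mul(-9, Pow(l, -1)), Rational(6, 5)) = Add(Rational(6, 5), Mul(-9, Pow(l, -1))))
Mul(Function('Q')(C), Add(Function('w')(20), Function('Y')(-9))) = Mul(-3, Add(Add(Rational(6, 5), Mul(-9, Pow(20, -1))), 24)) = Mul(-3, Add(Add(Rational(6, 5), Mul(-9, Rational(1, 20))), 24)) = Mul(-3, Add(Add(Rational(6, 5), Rational(-9, 20)), 24)) = Mul(-3, Add(Rational(3, 4), 24)) = Mul(-3, Rational(99, 4)) = Rational(-297, 4)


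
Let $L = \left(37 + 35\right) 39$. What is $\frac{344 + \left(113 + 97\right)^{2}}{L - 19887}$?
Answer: $- \frac{44444}{17079} \approx -2.6023$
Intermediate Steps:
$L = 2808$ ($L = 72 \cdot 39 = 2808$)
$\frac{344 + \left(113 + 97\right)^{2}}{L - 19887} = \frac{344 + \left(113 + 97\right)^{2}}{2808 - 19887} = \frac{344 + 210^{2}}{-17079} = \left(344 + 44100\right) \left(- \frac{1}{17079}\right) = 44444 \left(- \frac{1}{17079}\right) = - \frac{44444}{17079}$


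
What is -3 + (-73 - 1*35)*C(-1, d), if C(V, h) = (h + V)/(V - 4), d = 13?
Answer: 1281/5 ≈ 256.20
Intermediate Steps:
C(V, h) = (V + h)/(-4 + V)
-3 + (-73 - 1*35)*C(-1, d) = -3 + (-73 - 1*35)*((-1 + 13)/(-4 - 1)) = -3 + (-73 - 35)*(12/(-5)) = -3 - (-108)*12/5 = -3 - 108*(-12/5) = -3 + 1296/5 = 1281/5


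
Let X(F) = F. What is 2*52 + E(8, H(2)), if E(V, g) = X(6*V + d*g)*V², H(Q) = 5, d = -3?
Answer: 2216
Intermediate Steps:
E(V, g) = V²*(-3*g + 6*V) (E(V, g) = (6*V - 3*g)*V² = (-3*g + 6*V)*V² = V²*(-3*g + 6*V))
2*52 + E(8, H(2)) = 2*52 + 3*8²*(-1*5 + 2*8) = 104 + 3*64*(-5 + 16) = 104 + 3*64*11 = 104 + 2112 = 2216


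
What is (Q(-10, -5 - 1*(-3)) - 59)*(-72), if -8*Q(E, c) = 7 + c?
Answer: 4293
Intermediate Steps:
Q(E, c) = -7/8 - c/8 (Q(E, c) = -(7 + c)/8 = -7/8 - c/8)
(Q(-10, -5 - 1*(-3)) - 59)*(-72) = ((-7/8 - (-5 - 1*(-3))/8) - 59)*(-72) = ((-7/8 - (-5 + 3)/8) - 59)*(-72) = ((-7/8 - ⅛*(-2)) - 59)*(-72) = ((-7/8 + ¼) - 59)*(-72) = (-5/8 - 59)*(-72) = -477/8*(-72) = 4293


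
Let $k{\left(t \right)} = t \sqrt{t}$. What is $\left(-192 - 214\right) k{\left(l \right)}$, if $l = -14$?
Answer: $5684 i \sqrt{14} \approx 21268.0 i$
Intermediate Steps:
$k{\left(t \right)} = t^{\frac{3}{2}}$
$\left(-192 - 214\right) k{\left(l \right)} = \left(-192 - 214\right) \left(-14\right)^{\frac{3}{2}} = - 406 \left(- 14 i \sqrt{14}\right) = 5684 i \sqrt{14}$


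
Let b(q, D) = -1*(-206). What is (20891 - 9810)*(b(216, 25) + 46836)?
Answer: 521272402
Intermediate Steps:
b(q, D) = 206
(20891 - 9810)*(b(216, 25) + 46836) = (20891 - 9810)*(206 + 46836) = 11081*47042 = 521272402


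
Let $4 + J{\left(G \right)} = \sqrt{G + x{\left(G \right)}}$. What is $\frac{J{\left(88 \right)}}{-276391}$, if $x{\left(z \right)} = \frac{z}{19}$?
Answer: $\frac{4}{276391} - \frac{4 \sqrt{2090}}{5251429} \approx -2.035 \cdot 10^{-5}$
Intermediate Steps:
$x{\left(z \right)} = \frac{z}{19}$ ($x{\left(z \right)} = z \frac{1}{19} = \frac{z}{19}$)
$J{\left(G \right)} = -4 + \frac{2 \sqrt{95} \sqrt{G}}{19}$ ($J{\left(G \right)} = -4 + \sqrt{G + \frac{G}{19}} = -4 + \sqrt{\frac{20 G}{19}} = -4 + \frac{2 \sqrt{95} \sqrt{G}}{19}$)
$\frac{J{\left(88 \right)}}{-276391} = \frac{-4 + \frac{2 \sqrt{95} \sqrt{88}}{19}}{-276391} = \left(-4 + \frac{2 \sqrt{95} \cdot 2 \sqrt{22}}{19}\right) \left(- \frac{1}{276391}\right) = \left(-4 + \frac{4 \sqrt{2090}}{19}\right) \left(- \frac{1}{276391}\right) = \frac{4}{276391} - \frac{4 \sqrt{2090}}{5251429}$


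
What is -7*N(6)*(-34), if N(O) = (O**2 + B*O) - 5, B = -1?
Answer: 5950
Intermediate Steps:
N(O) = -5 + O**2 - O (N(O) = (O**2 - O) - 5 = -5 + O**2 - O)
-7*N(6)*(-34) = -7*(-5 + 6**2 - 1*6)*(-34) = -7*(-5 + 36 - 6)*(-34) = -7*25*(-34) = -175*(-34) = 5950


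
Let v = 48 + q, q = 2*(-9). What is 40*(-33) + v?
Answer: -1290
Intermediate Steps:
q = -18
v = 30 (v = 48 - 18 = 30)
40*(-33) + v = 40*(-33) + 30 = -1320 + 30 = -1290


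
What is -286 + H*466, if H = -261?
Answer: -121912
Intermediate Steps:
-286 + H*466 = -286 - 261*466 = -286 - 121626 = -121912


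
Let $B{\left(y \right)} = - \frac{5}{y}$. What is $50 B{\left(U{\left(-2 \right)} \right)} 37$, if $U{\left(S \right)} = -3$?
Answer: $\frac{9250}{3} \approx 3083.3$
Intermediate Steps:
$50 B{\left(U{\left(-2 \right)} \right)} 37 = 50 \left(- \frac{5}{-3}\right) 37 = 50 \left(\left(-5\right) \left(- \frac{1}{3}\right)\right) 37 = 50 \cdot \frac{5}{3} \cdot 37 = \frac{250}{3} \cdot 37 = \frac{9250}{3}$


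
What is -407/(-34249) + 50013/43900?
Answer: 1730762537/1503531100 ≈ 1.1511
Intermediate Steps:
-407/(-34249) + 50013/43900 = -407*(-1/34249) + 50013*(1/43900) = 407/34249 + 50013/43900 = 1730762537/1503531100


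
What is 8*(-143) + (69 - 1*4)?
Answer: -1079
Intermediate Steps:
8*(-143) + (69 - 1*4) = -1144 + (69 - 4) = -1144 + 65 = -1079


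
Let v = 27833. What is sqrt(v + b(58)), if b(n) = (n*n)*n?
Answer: sqrt(222945) ≈ 472.17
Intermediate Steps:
b(n) = n**3 (b(n) = n**2*n = n**3)
sqrt(v + b(58)) = sqrt(27833 + 58**3) = sqrt(27833 + 195112) = sqrt(222945)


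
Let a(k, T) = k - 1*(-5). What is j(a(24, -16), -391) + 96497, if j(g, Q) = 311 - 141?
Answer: 96667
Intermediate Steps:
a(k, T) = 5 + k (a(k, T) = k + 5 = 5 + k)
j(g, Q) = 170
j(a(24, -16), -391) + 96497 = 170 + 96497 = 96667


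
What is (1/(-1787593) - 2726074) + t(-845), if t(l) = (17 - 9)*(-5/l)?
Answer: -823555710879483/302103217 ≈ -2.7261e+6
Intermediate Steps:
t(l) = -40/l (t(l) = 8*(-5/l) = -40/l)
(1/(-1787593) - 2726074) + t(-845) = (1/(-1787593) - 2726074) - 40/(-845) = (-1/1787593 - 2726074) - 40*(-1/845) = -4873110799883/1787593 + 8/169 = -823555710879483/302103217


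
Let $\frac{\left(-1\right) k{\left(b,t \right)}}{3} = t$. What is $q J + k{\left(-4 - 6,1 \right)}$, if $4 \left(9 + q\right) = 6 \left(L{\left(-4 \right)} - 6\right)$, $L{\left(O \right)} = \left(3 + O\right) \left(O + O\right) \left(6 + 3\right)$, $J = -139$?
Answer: $-12513$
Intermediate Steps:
$k{\left(b,t \right)} = - 3 t$
$L{\left(O \right)} = 18 O \left(3 + O\right)$ ($L{\left(O \right)} = \left(3 + O\right) 2 O 9 = \left(3 + O\right) 18 O = 18 O \left(3 + O\right)$)
$q = 90$ ($q = -9 + \frac{6 \left(18 \left(-4\right) \left(3 - 4\right) - 6\right)}{4} = -9 + \frac{6 \left(18 \left(-4\right) \left(-1\right) - 6\right)}{4} = -9 + \frac{6 \left(72 - 6\right)}{4} = -9 + \frac{6 \cdot 66}{4} = -9 + \frac{1}{4} \cdot 396 = -9 + 99 = 90$)
$q J + k{\left(-4 - 6,1 \right)} = 90 \left(-139\right) - 3 = -12510 - 3 = -12513$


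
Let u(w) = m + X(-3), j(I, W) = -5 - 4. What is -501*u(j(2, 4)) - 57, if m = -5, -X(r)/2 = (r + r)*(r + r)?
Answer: 38520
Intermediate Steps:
j(I, W) = -9
X(r) = -8*r² (X(r) = -2*(r + r)*(r + r) = -2*2*r*2*r = -8*r²)
u(w) = -77 (u(w) = -5 - 8*(-3)² = -5 - 8*9 = -5 - 72 = -77)
-501*u(j(2, 4)) - 57 = -501*(-77) - 57 = 38577 - 57 = 38520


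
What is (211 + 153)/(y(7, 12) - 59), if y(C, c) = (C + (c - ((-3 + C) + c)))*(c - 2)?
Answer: -364/29 ≈ -12.552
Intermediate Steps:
y(C, c) = -6 + 3*c (y(C, c) = (C + (c - (-3 + C + c)))*(-2 + c) = (C + (c + (3 - C - c)))*(-2 + c) = (C + (3 - C))*(-2 + c) = 3*(-2 + c) = -6 + 3*c)
(211 + 153)/(y(7, 12) - 59) = (211 + 153)/((-6 + 3*12) - 59) = 364/((-6 + 36) - 59) = 364/(30 - 59) = 364/(-29) = 364*(-1/29) = -364/29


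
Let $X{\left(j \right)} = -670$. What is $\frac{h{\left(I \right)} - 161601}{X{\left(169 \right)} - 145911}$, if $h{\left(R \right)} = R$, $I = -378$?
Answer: $\frac{161979}{146581} \approx 1.105$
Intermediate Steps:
$\frac{h{\left(I \right)} - 161601}{X{\left(169 \right)} - 145911} = \frac{-378 - 161601}{-670 - 145911} = - \frac{161979}{-146581} = \left(-161979\right) \left(- \frac{1}{146581}\right) = \frac{161979}{146581}$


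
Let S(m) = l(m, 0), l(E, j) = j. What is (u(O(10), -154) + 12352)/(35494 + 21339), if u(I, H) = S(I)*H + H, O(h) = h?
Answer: 12198/56833 ≈ 0.21463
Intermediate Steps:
S(m) = 0
u(I, H) = H (u(I, H) = 0*H + H = 0 + H = H)
(u(O(10), -154) + 12352)/(35494 + 21339) = (-154 + 12352)/(35494 + 21339) = 12198/56833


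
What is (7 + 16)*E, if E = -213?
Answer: -4899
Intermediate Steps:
(7 + 16)*E = (7 + 16)*(-213) = 23*(-213) = -4899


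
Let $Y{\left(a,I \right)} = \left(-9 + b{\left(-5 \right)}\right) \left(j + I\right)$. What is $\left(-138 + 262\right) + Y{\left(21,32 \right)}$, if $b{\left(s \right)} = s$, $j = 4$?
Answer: $-380$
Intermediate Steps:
$Y{\left(a,I \right)} = -56 - 14 I$ ($Y{\left(a,I \right)} = \left(-9 - 5\right) \left(4 + I\right) = - 14 \left(4 + I\right) = -56 - 14 I$)
$\left(-138 + 262\right) + Y{\left(21,32 \right)} = \left(-138 + 262\right) - 504 = 124 - 504 = -380$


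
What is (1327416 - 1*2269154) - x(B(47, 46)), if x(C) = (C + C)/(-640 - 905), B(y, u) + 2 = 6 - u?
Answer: -484995098/515 ≈ -9.4174e+5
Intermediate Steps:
B(y, u) = 4 - u (B(y, u) = -2 + (6 - u) = 4 - u)
x(C) = -2*C/1545 (x(C) = (2*C)/(-1545) = (2*C)*(-1/1545) = -2*C/1545)
(1327416 - 1*2269154) - x(B(47, 46)) = (1327416 - 1*2269154) - (-2)*(4 - 1*46)/1545 = (1327416 - 2269154) - (-2)*(4 - 46)/1545 = -941738 - (-2)*(-42)/1545 = -941738 - 1*28/515 = -941738 - 28/515 = -484995098/515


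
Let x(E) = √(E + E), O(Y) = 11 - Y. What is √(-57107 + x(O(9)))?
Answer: 9*I*√705 ≈ 238.97*I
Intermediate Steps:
x(E) = √2*√E (x(E) = √(2*E) = √2*√E)
√(-57107 + x(O(9))) = √(-57107 + √2*√(11 - 1*9)) = √(-57107 + √2*√(11 - 9)) = √(-57107 + √2*√2) = √(-57107 + 2) = √(-57105) = 9*I*√705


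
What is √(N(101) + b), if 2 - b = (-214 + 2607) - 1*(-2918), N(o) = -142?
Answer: I*√5451 ≈ 73.831*I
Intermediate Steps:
b = -5309 (b = 2 - ((-214 + 2607) - 1*(-2918)) = 2 - (2393 + 2918) = 2 - 1*5311 = 2 - 5311 = -5309)
√(N(101) + b) = √(-142 - 5309) = √(-5451) = I*√5451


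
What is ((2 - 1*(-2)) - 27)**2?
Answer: 529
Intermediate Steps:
((2 - 1*(-2)) - 27)**2 = ((2 + 2) - 27)**2 = (4 - 27)**2 = (-23)**2 = 529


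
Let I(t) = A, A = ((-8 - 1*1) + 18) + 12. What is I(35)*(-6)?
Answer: -126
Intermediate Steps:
A = 21 (A = ((-8 - 1) + 18) + 12 = (-9 + 18) + 12 = 9 + 12 = 21)
I(t) = 21
I(35)*(-6) = 21*(-6) = -126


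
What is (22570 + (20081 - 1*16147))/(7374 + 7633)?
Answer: 26504/15007 ≈ 1.7661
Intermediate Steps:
(22570 + (20081 - 1*16147))/(7374 + 7633) = (22570 + (20081 - 16147))/15007 = (22570 + 3934)*(1/15007) = 26504*(1/15007) = 26504/15007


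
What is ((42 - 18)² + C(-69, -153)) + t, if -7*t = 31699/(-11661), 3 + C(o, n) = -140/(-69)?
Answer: 15656530/27209 ≈ 575.42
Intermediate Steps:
C(o, n) = -67/69 (C(o, n) = -3 - 140/(-69) = -3 - 140*(-1/69) = -3 + 140/69 = -67/69)
t = 31699/81627 (t = -31699/(7*(-11661)) = -31699*(-1)/(7*11661) = -⅐*(-31699/11661) = 31699/81627 ≈ 0.38834)
((42 - 18)² + C(-69, -153)) + t = ((42 - 18)² - 67/69) + 31699/81627 = (24² - 67/69) + 31699/81627 = (576 - 67/69) + 31699/81627 = 39677/69 + 31699/81627 = 15656530/27209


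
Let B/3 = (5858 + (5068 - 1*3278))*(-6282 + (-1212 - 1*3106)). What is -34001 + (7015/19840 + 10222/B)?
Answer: -64086104886283/1884849600 ≈ -34001.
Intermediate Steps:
B = -243206400 (B = 3*((5858 + (5068 - 1*3278))*(-6282 + (-1212 - 1*3106))) = 3*((5858 + (5068 - 3278))*(-6282 + (-1212 - 3106))) = 3*((5858 + 1790)*(-6282 - 4318)) = 3*(7648*(-10600)) = 3*(-81068800) = -243206400)
-34001 + (7015/19840 + 10222/B) = -34001 + (7015/19840 + 10222/(-243206400)) = -34001 + (7015*(1/19840) + 10222*(-1/243206400)) = -34001 + (1403/3968 - 5111/121603200) = -34001 + 666363317/1884849600 = -64086104886283/1884849600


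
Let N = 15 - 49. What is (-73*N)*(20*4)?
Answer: 198560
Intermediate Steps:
N = -34
(-73*N)*(20*4) = (-73*(-34))*(20*4) = 2482*80 = 198560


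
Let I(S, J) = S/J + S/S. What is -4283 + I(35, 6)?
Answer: -25657/6 ≈ -4276.2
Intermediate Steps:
I(S, J) = 1 + S/J (I(S, J) = S/J + 1 = 1 + S/J)
-4283 + I(35, 6) = -4283 + (6 + 35)/6 = -4283 + (1/6)*41 = -4283 + 41/6 = -25657/6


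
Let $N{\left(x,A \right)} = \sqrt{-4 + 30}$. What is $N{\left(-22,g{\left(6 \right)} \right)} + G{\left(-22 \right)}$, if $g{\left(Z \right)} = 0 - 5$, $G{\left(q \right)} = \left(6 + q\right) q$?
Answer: $352 + \sqrt{26} \approx 357.1$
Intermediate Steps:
$G{\left(q \right)} = q \left(6 + q\right)$
$g{\left(Z \right)} = -5$ ($g{\left(Z \right)} = 0 - 5 = -5$)
$N{\left(x,A \right)} = \sqrt{26}$
$N{\left(-22,g{\left(6 \right)} \right)} + G{\left(-22 \right)} = \sqrt{26} - 22 \left(6 - 22\right) = \sqrt{26} - -352 = \sqrt{26} + 352 = 352 + \sqrt{26}$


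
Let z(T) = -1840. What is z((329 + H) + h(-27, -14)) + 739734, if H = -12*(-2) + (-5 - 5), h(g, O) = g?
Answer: 737894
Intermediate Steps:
H = 14 (H = 24 - 10 = 14)
z((329 + H) + h(-27, -14)) + 739734 = -1840 + 739734 = 737894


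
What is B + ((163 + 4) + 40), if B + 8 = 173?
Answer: 372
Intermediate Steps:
B = 165 (B = -8 + 173 = 165)
B + ((163 + 4) + 40) = 165 + ((163 + 4) + 40) = 165 + (167 + 40) = 165 + 207 = 372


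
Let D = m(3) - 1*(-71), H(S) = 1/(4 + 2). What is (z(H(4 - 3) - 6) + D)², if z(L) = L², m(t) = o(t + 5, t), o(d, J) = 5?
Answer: 15689521/1296 ≈ 12106.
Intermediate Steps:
H(S) = ⅙ (H(S) = 1/6 = ⅙)
m(t) = 5
D = 76 (D = 5 - 1*(-71) = 5 + 71 = 76)
(z(H(4 - 3) - 6) + D)² = ((⅙ - 6)² + 76)² = ((-35/6)² + 76)² = (1225/36 + 76)² = (3961/36)² = 15689521/1296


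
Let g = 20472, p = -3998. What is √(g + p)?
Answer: √16474 ≈ 128.35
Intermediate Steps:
√(g + p) = √(20472 - 3998) = √16474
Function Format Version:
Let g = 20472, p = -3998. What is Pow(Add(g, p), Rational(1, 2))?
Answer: Pow(16474, Rational(1, 2)) ≈ 128.35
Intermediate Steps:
Pow(Add(g, p), Rational(1, 2)) = Pow(Add(20472, -3998), Rational(1, 2)) = Pow(16474, Rational(1, 2))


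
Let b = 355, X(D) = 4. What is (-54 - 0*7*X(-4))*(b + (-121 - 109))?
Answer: -6750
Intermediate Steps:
(-54 - 0*7*X(-4))*(b + (-121 - 109)) = (-54 - 0*7*4)*(355 + (-121 - 109)) = (-54 - 0*4)*(355 - 230) = (-54 - 1*0)*125 = (-54 + 0)*125 = -54*125 = -6750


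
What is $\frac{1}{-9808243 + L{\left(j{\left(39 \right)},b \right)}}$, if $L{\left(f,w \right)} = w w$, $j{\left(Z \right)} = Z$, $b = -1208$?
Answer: $- \frac{1}{8348979} \approx -1.1978 \cdot 10^{-7}$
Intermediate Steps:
$L{\left(f,w \right)} = w^{2}$
$\frac{1}{-9808243 + L{\left(j{\left(39 \right)},b \right)}} = \frac{1}{-9808243 + \left(-1208\right)^{2}} = \frac{1}{-9808243 + 1459264} = \frac{1}{-8348979} = - \frac{1}{8348979}$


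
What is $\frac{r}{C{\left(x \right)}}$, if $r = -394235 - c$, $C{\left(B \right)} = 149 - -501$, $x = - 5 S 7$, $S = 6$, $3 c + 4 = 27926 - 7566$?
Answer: $- \frac{1203061}{1950} \approx -616.95$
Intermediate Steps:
$c = \frac{20356}{3}$ ($c = - \frac{4}{3} + \frac{27926 - 7566}{3} = - \frac{4}{3} + \frac{1}{3} \cdot 20360 = - \frac{4}{3} + \frac{20360}{3} = \frac{20356}{3} \approx 6785.3$)
$x = -210$ ($x = \left(-5\right) 6 \cdot 7 = \left(-30\right) 7 = -210$)
$C{\left(B \right)} = 650$ ($C{\left(B \right)} = 149 + 501 = 650$)
$r = - \frac{1203061}{3}$ ($r = -394235 - \frac{20356}{3} = - \frac{1203061}{3} \approx -4.0102 \cdot 10^{5}$)
$\frac{r}{C{\left(x \right)}} = - \frac{1203061}{3 \cdot 650} = \left(- \frac{1203061}{3}\right) \frac{1}{650} = - \frac{1203061}{1950}$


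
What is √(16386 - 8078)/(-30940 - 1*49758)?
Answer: -√2077/40349 ≈ -0.0011295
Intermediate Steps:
√(16386 - 8078)/(-30940 - 1*49758) = √8308/(-30940 - 49758) = (2*√2077)/(-80698) = (2*√2077)*(-1/80698) = -√2077/40349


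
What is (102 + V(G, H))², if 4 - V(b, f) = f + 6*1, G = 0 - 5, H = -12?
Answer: 12544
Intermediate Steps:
G = -5
V(b, f) = -2 - f (V(b, f) = 4 - (f + 6*1) = 4 - (f + 6) = 4 - (6 + f) = 4 + (-6 - f) = -2 - f)
(102 + V(G, H))² = (102 + (-2 - 1*(-12)))² = (102 + (-2 + 12))² = (102 + 10)² = 112² = 12544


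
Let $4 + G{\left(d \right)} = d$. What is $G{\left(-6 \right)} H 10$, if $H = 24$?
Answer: $-2400$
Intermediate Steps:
$G{\left(d \right)} = -4 + d$
$G{\left(-6 \right)} H 10 = \left(-4 - 6\right) 24 \cdot 10 = \left(-10\right) 24 \cdot 10 = \left(-240\right) 10 = -2400$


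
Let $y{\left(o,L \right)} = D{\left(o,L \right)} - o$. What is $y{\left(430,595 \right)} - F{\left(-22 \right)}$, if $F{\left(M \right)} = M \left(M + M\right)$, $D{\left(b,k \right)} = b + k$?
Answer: $-373$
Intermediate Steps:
$y{\left(o,L \right)} = L$ ($y{\left(o,L \right)} = \left(o + L\right) - o = \left(L + o\right) - o = L$)
$F{\left(M \right)} = 2 M^{2}$ ($F{\left(M \right)} = M 2 M = 2 M^{2}$)
$y{\left(430,595 \right)} - F{\left(-22 \right)} = 595 - 2 \left(-22\right)^{2} = 595 - 2 \cdot 484 = 595 - 968 = -373$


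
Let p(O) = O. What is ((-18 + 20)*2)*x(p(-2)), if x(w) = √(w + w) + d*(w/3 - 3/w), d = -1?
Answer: -10/3 + 8*I ≈ -3.3333 + 8.0*I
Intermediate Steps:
x(w) = 3/w - w/3 + √2*√w (x(w) = √(w + w) - (w/3 - 3/w) = √(2*w) - (w*(⅓) - 3/w) = √2*√w - (w/3 - 3/w) = √2*√w - (-3/w + w/3) = √2*√w + (3/w - w/3) = 3/w - w/3 + √2*√w)
((-18 + 20)*2)*x(p(-2)) = ((-18 + 20)*2)*(3/(-2) - ⅓*(-2) + √2*√(-2)) = (2*2)*(3*(-½) + ⅔ + √2*(I*√2)) = 4*(-3/2 + ⅔ + 2*I) = 4*(-⅚ + 2*I) = -10/3 + 8*I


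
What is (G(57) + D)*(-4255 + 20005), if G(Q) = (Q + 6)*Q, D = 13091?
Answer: 262741500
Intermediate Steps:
G(Q) = Q*(6 + Q) (G(Q) = (6 + Q)*Q = Q*(6 + Q))
(G(57) + D)*(-4255 + 20005) = (57*(6 + 57) + 13091)*(-4255 + 20005) = (57*63 + 13091)*15750 = (3591 + 13091)*15750 = 16682*15750 = 262741500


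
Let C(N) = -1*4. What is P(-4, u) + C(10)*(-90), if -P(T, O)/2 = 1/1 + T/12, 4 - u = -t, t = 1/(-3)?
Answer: 1076/3 ≈ 358.67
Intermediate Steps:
t = -1/3 ≈ -0.33333
u = 11/3 (u = 4 - (-1)*(-1)/3 = 4 - 1*1/3 = 4 - 1/3 = 11/3 ≈ 3.6667)
C(N) = -4
P(T, O) = -2 - T/6 (P(T, O) = -2*(1/1 + T/12) = -2*(1*1 + T*(1/12)) = -2*(1 + T/12) = -2 - T/6)
P(-4, u) + C(10)*(-90) = (-2 - 1/6*(-4)) - 4*(-90) = (-2 + 2/3) + 360 = -4/3 + 360 = 1076/3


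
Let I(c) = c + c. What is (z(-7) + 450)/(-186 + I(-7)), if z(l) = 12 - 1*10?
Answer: -113/50 ≈ -2.2600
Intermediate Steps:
I(c) = 2*c
z(l) = 2 (z(l) = 12 - 10 = 2)
(z(-7) + 450)/(-186 + I(-7)) = (2 + 450)/(-186 + 2*(-7)) = 452/(-186 - 14) = 452/(-200) = 452*(-1/200) = -113/50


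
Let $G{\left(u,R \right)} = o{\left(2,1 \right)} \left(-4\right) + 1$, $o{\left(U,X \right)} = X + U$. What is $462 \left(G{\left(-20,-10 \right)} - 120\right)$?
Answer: $-60522$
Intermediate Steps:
$o{\left(U,X \right)} = U + X$
$G{\left(u,R \right)} = -11$ ($G{\left(u,R \right)} = \left(2 + 1\right) \left(-4\right) + 1 = 3 \left(-4\right) + 1 = -12 + 1 = -11$)
$462 \left(G{\left(-20,-10 \right)} - 120\right) = 462 \left(-11 - 120\right) = 462 \left(-131\right) = -60522$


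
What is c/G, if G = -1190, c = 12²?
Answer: -72/595 ≈ -0.12101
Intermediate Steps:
c = 144
c/G = 144/(-1190) = 144*(-1/1190) = -72/595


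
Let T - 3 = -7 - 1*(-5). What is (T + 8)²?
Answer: 81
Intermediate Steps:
T = 1 (T = 3 + (-7 - 1*(-5)) = 3 + (-7 + 5) = 3 - 2 = 1)
(T + 8)² = (1 + 8)² = 9² = 81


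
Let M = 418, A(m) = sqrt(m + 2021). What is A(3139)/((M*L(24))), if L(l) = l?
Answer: sqrt(1290)/5016 ≈ 0.0071604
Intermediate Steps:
A(m) = sqrt(2021 + m)
A(3139)/((M*L(24))) = sqrt(2021 + 3139)/((418*24)) = sqrt(5160)/10032 = (2*sqrt(1290))*(1/10032) = sqrt(1290)/5016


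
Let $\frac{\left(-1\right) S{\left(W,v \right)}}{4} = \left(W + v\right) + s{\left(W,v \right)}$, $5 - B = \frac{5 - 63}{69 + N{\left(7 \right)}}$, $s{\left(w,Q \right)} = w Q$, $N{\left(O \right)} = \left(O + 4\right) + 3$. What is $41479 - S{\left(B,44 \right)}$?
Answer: $\frac{3542505}{83} \approx 42681.0$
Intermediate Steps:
$N{\left(O \right)} = 7 + O$ ($N{\left(O \right)} = \left(4 + O\right) + 3 = 7 + O$)
$s{\left(w,Q \right)} = Q w$
$B = \frac{473}{83}$ ($B = 5 - \frac{5 - 63}{69 + \left(7 + 7\right)} = 5 - - \frac{58}{69 + 14} = 5 - - \frac{58}{83} = 5 + \frac{58}{83} = \frac{473}{83} \approx 5.6988$)
$S{\left(W,v \right)} = - 4 W - 4 v - 4 W v$ ($S{\left(W,v \right)} = - 4 \left(\left(W + v\right) + v W\right) = - 4 \left(\left(W + v\right) + W v\right) = - 4 \left(W + v + W v\right) = - 4 W - 4 v - 4 W v$)
$41479 - S{\left(B,44 \right)} = 41479 - \left(\left(-4\right) \frac{473}{83} - 176 - \frac{1892}{83} \cdot 44\right) = 41479 - \left(- \frac{1892}{83} - 176 - \frac{83248}{83}\right) = 41479 - - \frac{99748}{83} = 41479 + \frac{99748}{83} = \frac{3542505}{83}$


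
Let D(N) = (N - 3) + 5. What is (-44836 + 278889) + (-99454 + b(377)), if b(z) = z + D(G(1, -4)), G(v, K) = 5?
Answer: 134983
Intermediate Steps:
D(N) = 2 + N (D(N) = (-3 + N) + 5 = 2 + N)
b(z) = 7 + z (b(z) = z + (2 + 5) = z + 7 = 7 + z)
(-44836 + 278889) + (-99454 + b(377)) = (-44836 + 278889) + (-99454 + (7 + 377)) = 234053 + (-99454 + 384) = 234053 - 99070 = 134983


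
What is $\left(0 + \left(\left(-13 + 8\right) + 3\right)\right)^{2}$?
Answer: $4$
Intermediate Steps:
$\left(0 + \left(\left(-13 + 8\right) + 3\right)\right)^{2} = \left(0 + \left(-5 + 3\right)\right)^{2} = \left(0 - 2\right)^{2} = \left(-2\right)^{2} = 4$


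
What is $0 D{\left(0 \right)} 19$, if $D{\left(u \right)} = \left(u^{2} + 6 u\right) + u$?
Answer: $0$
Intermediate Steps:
$D{\left(u \right)} = u^{2} + 7 u$
$0 D{\left(0 \right)} 19 = 0 \cdot 0 \left(7 + 0\right) 19 = 0 \cdot 0 \cdot 7 \cdot 19 = 0 \cdot 0 \cdot 19 = 0 \cdot 19 = 0$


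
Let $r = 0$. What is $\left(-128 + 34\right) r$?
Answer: $0$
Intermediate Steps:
$\left(-128 + 34\right) r = \left(-128 + 34\right) 0 = \left(-94\right) 0 = 0$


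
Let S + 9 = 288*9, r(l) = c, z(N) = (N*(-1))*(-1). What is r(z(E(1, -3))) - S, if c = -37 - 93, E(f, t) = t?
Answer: -2713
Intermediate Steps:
z(N) = N (z(N) = -N*(-1) = N)
c = -130
r(l) = -130
S = 2583 (S = -9 + 288*9 = -9 + 2592 = 2583)
r(z(E(1, -3))) - S = -130 - 1*2583 = -130 - 2583 = -2713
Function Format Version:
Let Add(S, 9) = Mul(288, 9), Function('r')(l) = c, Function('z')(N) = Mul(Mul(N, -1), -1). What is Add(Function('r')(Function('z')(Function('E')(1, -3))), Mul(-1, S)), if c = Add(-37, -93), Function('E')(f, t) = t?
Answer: -2713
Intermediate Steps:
Function('z')(N) = N (Function('z')(N) = Mul(Mul(-1, N), -1) = N)
c = -130
Function('r')(l) = -130
S = 2583 (S = Add(-9, Mul(288, 9)) = Add(-9, 2592) = 2583)
Add(Function('r')(Function('z')(Function('E')(1, -3))), Mul(-1, S)) = Add(-130, Mul(-1, 2583)) = Add(-130, -2583) = -2713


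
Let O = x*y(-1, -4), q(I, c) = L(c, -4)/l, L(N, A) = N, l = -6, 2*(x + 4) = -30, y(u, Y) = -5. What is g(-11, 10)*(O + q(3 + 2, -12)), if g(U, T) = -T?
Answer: -970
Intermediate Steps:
x = -19 (x = -4 + (1/2)*(-30) = -4 - 15 = -19)
q(I, c) = -c/6 (q(I, c) = c/(-6) = c*(-1/6) = -c/6)
O = 95 (O = -19*(-5) = 95)
g(-11, 10)*(O + q(3 + 2, -12)) = (-1*10)*(95 - 1/6*(-12)) = -10*(95 + 2) = -10*97 = -970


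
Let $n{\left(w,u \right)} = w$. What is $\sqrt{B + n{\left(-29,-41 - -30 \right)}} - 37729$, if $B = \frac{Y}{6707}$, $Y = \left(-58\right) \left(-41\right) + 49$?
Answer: $-37729 + \frac{2 i \sqrt{322063433}}{6707} \approx -37729.0 + 5.3515 i$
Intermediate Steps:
$Y = 2427$ ($Y = 2378 + 49 = 2427$)
$B = \frac{2427}{6707} \approx 0.36186$
$\sqrt{B + n{\left(-29,-41 - -30 \right)}} - 37729 = \sqrt{\frac{2427}{6707} - 29} - 37729 = \sqrt{- \frac{192076}{6707}} - 37729 = \frac{2 i \sqrt{322063433}}{6707} - 37729 = -37729 + \frac{2 i \sqrt{322063433}}{6707}$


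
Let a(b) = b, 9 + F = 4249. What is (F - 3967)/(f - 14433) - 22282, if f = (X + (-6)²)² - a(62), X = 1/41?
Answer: -494316958525/22184566 ≈ -22282.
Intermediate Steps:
F = 4240 (F = -9 + 4249 = 4240)
X = 1/41 ≈ 0.024390
f = 2077307/1681 (f = (1/41 + (-6)²)² - 1*62 = (1/41 + 36)² - 62 = (1477/41)² - 62 = 2181529/1681 - 62 = 2077307/1681 ≈ 1235.8)
(F - 3967)/(f - 14433) - 22282 = (4240 - 3967)/(2077307/1681 - 14433) - 22282 = 273/(-22184566/1681) - 22282 = 273*(-1681/22184566) - 22282 = -458913/22184566 - 22282 = -494316958525/22184566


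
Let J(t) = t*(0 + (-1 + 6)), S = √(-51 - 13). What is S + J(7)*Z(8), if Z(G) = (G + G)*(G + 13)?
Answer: 11760 + 8*I ≈ 11760.0 + 8.0*I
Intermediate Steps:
S = 8*I (S = √(-64) = 8*I ≈ 8.0*I)
Z(G) = 2*G*(13 + G) (Z(G) = (2*G)*(13 + G) = 2*G*(13 + G))
J(t) = 5*t (J(t) = t*(0 + 5) = t*5 = 5*t)
S + J(7)*Z(8) = 8*I + (5*7)*(2*8*(13 + 8)) = 8*I + 35*(2*8*21) = 8*I + 35*336 = 8*I + 11760 = 11760 + 8*I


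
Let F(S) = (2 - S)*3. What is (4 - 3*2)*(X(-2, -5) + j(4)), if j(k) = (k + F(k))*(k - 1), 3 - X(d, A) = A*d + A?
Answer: 16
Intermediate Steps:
X(d, A) = 3 - A - A*d (X(d, A) = 3 - (A*d + A) = 3 - (A + A*d) = 3 + (-A - A*d) = 3 - A - A*d)
F(S) = 6 - 3*S
j(k) = (-1 + k)*(6 - 2*k) (j(k) = (k + (6 - 3*k))*(k - 1) = (6 - 2*k)*(-1 + k) = (-1 + k)*(6 - 2*k))
(4 - 3*2)*(X(-2, -5) + j(4)) = (4 - 3*2)*((3 - 1*(-5) - 1*(-5)*(-2)) + (-6 - 2*4² + 8*4)) = (4 - 6)*((3 + 5 - 10) + (-6 - 2*16 + 32)) = -2*(-2 + (-6 - 32 + 32)) = -2*(-2 - 6) = -2*(-8) = 16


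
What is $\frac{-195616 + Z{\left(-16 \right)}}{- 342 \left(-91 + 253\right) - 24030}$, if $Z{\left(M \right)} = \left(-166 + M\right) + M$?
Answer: $\frac{97907}{39717} \approx 2.4651$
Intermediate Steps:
$Z{\left(M \right)} = -166 + 2 M$
$\frac{-195616 + Z{\left(-16 \right)}}{- 342 \left(-91 + 253\right) - 24030} = \frac{-195616 + \left(-166 + 2 \left(-16\right)\right)}{- 342 \left(-91 + 253\right) - 24030} = \frac{-195616 - 198}{\left(-342\right) 162 - 24030} = \frac{-195616 - 198}{-55404 - 24030} = - \frac{195814}{-79434} = \left(-195814\right) \left(- \frac{1}{79434}\right) = \frac{97907}{39717}$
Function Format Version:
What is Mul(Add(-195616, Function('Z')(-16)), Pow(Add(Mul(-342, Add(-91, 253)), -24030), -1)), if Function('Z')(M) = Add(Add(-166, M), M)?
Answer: Rational(97907, 39717) ≈ 2.4651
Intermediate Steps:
Function('Z')(M) = Add(-166, Mul(2, M))
Mul(Add(-195616, Function('Z')(-16)), Pow(Add(Mul(-342, Add(-91, 253)), -24030), -1)) = Mul(Add(-195616, Add(-166, Mul(2, -16))), Pow(Add(Mul(-342, Add(-91, 253)), -24030), -1)) = Mul(Add(-195616, Add(-166, -32)), Pow(Add(Mul(-342, 162), -24030), -1)) = Mul(Add(-195616, -198), Pow(Add(-55404, -24030), -1)) = Mul(-195814, Pow(-79434, -1)) = Mul(-195814, Rational(-1, 79434)) = Rational(97907, 39717)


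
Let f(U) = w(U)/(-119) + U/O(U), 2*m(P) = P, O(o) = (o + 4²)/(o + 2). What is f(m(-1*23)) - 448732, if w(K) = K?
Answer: -480565867/1071 ≈ -4.4871e+5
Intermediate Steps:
O(o) = (16 + o)/(2 + o) (O(o) = (o + 16)/(2 + o) = (16 + o)/(2 + o))
m(P) = P/2
f(U) = -U/119 + U*(2 + U)/(16 + U) (f(U) = U/(-119) + U/(((16 + U)/(2 + U))) = U*(-1/119) + U*((2 + U)/(16 + U)) = -U/119 + U*(2 + U)/(16 + U))
f(m(-1*23)) - 448732 = 2*((-1*23)/2)*(111 + 59*((-1*23)/2))/(119*(16 + (-1*23)/2)) - 448732 = 2*((½)*(-23))*(111 + 59*((½)*(-23)))/(119*(16 + (½)*(-23))) - 448732 = (2/119)*(-23/2)*(111 + 59*(-23/2))/(16 - 23/2) - 448732 = (2/119)*(-23/2)*(111 - 1357/2)/(9/2) - 448732 = (2/119)*(-23/2)*(2/9)*(-1135/2) - 448732 = 26105/1071 - 448732 = -480565867/1071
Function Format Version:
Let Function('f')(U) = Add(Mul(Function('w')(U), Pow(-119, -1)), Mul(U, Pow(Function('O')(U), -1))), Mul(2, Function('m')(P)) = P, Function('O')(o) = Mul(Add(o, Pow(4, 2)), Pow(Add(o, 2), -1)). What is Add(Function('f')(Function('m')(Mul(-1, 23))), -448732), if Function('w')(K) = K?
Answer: Rational(-480565867, 1071) ≈ -4.4871e+5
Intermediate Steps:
Function('O')(o) = Mul(Pow(Add(2, o), -1), Add(16, o)) (Function('O')(o) = Mul(Add(o, 16), Pow(Add(2, o), -1)) = Mul(Add(16, o), Pow(Add(2, o), -1)) = Mul(Pow(Add(2, o), -1), Add(16, o)))
Function('m')(P) = Mul(Rational(1, 2), P)
Function('f')(U) = Add(Mul(Rational(-1, 119), U), Mul(U, Pow(Add(16, U), -1), Add(2, U))) (Function('f')(U) = Add(Mul(U, Pow(-119, -1)), Mul(U, Pow(Mul(Pow(Add(2, U), -1), Add(16, U)), -1))) = Add(Mul(U, Rational(-1, 119)), Mul(U, Mul(Pow(Add(16, U), -1), Add(2, U)))) = Add(Mul(Rational(-1, 119), U), Mul(U, Pow(Add(16, U), -1), Add(2, U))))
Add(Function('f')(Function('m')(Mul(-1, 23))), -448732) = Add(Mul(Rational(2, 119), Mul(Rational(1, 2), Mul(-1, 23)), Pow(Add(16, Mul(Rational(1, 2), Mul(-1, 23))), -1), Add(111, Mul(59, Mul(Rational(1, 2), Mul(-1, 23))))), -448732) = Add(Mul(Rational(2, 119), Mul(Rational(1, 2), -23), Pow(Add(16, Mul(Rational(1, 2), -23)), -1), Add(111, Mul(59, Mul(Rational(1, 2), -23)))), -448732) = Add(Mul(Rational(2, 119), Rational(-23, 2), Pow(Add(16, Rational(-23, 2)), -1), Add(111, Mul(59, Rational(-23, 2)))), -448732) = Add(Mul(Rational(2, 119), Rational(-23, 2), Pow(Rational(9, 2), -1), Add(111, Rational(-1357, 2))), -448732) = Add(Mul(Rational(2, 119), Rational(-23, 2), Rational(2, 9), Rational(-1135, 2)), -448732) = Add(Rational(26105, 1071), -448732) = Rational(-480565867, 1071)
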